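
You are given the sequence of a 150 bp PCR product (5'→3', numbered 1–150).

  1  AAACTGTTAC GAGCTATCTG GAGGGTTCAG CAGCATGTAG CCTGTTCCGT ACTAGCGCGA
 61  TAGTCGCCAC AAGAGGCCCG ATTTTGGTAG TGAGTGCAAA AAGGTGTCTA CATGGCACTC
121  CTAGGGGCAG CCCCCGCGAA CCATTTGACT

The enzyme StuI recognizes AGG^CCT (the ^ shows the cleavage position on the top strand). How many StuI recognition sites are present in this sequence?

No occurrence of AGGCCT is present in the sequence.
StuI does not cut: 0 sites.

0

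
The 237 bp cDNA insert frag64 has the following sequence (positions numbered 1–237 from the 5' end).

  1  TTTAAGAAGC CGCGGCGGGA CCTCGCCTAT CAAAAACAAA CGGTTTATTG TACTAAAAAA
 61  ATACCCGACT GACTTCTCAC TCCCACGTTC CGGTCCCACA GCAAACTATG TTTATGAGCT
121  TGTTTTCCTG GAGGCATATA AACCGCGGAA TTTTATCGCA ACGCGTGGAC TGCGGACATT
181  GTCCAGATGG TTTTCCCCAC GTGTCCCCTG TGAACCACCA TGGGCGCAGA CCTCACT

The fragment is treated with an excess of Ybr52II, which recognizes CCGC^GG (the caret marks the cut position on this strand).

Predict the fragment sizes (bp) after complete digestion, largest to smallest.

133, 91, 13 bp

Ybr52II sites (CCGCGG) start at positions 10, 143.
Ybr52II cuts after base 4 of each site, so after positions 13, 146.
Linear molecule, 2 cuts → 3 fragments:
  1–13 → 13 bp
  14–146 → 133 bp
  147–237 → 91 bp
Sorted largest to smallest: 133, 91, 13 bp.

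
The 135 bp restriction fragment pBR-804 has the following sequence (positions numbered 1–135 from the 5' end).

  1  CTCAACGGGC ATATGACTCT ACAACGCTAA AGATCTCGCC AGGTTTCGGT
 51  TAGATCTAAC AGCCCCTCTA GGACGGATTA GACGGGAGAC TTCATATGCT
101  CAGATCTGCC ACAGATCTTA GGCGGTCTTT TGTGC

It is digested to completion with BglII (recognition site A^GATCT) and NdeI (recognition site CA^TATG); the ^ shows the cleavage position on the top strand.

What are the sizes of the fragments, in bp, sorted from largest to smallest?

BglII sites (AGATCT) start at positions 31, 52, 102, 113.
BglII cuts after the first base of each site, so after positions 31, 52, 102, 113.
NdeI sites (CATATG) start at positions 10, 93.
NdeI cuts after base 2 of each site, so after positions 11, 94.
Combined cut positions: 11, 31, 52, 94, 102, 113.
Linear molecule, 6 cuts → 7 fragments:
  1–11 → 11 bp
  12–31 → 20 bp
  32–52 → 21 bp
  53–94 → 42 bp
  95–102 → 8 bp
  103–113 → 11 bp
  114–135 → 22 bp
Sorted largest to smallest: 42, 22, 21, 20, 11, 11, 8 bp.

42, 22, 21, 20, 11, 11, 8 bp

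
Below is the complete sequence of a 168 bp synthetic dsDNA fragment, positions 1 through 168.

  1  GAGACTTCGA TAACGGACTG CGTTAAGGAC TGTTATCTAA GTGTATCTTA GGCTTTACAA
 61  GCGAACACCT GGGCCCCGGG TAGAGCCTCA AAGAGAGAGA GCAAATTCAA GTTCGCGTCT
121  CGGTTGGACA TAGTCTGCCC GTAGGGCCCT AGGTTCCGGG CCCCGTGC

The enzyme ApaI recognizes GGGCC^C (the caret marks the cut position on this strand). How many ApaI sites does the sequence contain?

GGGCCC occurs starting at positions 71, 144, 158.
ApaI cuts at 3 sites.

3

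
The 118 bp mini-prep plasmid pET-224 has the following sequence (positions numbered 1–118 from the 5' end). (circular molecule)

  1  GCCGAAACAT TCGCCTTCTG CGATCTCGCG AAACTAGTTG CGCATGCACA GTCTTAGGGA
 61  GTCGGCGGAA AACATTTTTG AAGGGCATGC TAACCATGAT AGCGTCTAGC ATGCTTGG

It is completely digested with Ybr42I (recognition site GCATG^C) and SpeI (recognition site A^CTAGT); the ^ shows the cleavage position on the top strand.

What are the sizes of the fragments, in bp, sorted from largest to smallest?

43, 38, 24, 13 bp

Ybr42I sites (GCATGC) start at positions 42, 85, 109.
Ybr42I cuts after base 5 of each site (before the last base), so after positions 46, 89, 113.
The SpeI site (ACTAGT) starts at position 33.
SpeI cuts after the first base of each site, so after position 33.
Combined cut positions: 33, 46, 89, 113.
Circular molecule, 4 cuts → 4 fragments:
  34–46 → 13 bp
  47–89 → 43 bp
  90–113 → 24 bp
  114–118 then 1–33 → 5 + 33 = 38 bp
Sorted largest to smallest: 43, 38, 24, 13 bp.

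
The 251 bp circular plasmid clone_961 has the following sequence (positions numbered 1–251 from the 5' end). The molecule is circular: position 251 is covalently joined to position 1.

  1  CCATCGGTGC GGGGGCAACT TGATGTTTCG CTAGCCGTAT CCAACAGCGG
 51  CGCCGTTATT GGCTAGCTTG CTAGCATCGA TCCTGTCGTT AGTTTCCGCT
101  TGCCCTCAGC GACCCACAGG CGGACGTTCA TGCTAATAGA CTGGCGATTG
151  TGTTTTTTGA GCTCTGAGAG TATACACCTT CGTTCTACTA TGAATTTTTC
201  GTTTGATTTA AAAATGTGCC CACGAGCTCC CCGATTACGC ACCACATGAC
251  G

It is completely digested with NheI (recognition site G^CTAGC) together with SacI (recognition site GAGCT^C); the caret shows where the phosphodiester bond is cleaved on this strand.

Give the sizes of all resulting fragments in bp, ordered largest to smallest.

93, 65, 53, 32, 8 bp

NheI sites (GCTAGC) start at positions 30, 62, 70.
NheI cuts after the first base of each site, so after positions 30, 62, 70.
SacI sites (GAGCTC) start at positions 159, 224.
SacI cuts after base 5 of each site (before the last base), so after positions 163, 228.
Combined cut positions: 30, 62, 70, 163, 228.
Circular molecule, 5 cuts → 5 fragments:
  31–62 → 32 bp
  63–70 → 8 bp
  71–163 → 93 bp
  164–228 → 65 bp
  229–251 then 1–30 → 23 + 30 = 53 bp
Sorted largest to smallest: 93, 65, 53, 32, 8 bp.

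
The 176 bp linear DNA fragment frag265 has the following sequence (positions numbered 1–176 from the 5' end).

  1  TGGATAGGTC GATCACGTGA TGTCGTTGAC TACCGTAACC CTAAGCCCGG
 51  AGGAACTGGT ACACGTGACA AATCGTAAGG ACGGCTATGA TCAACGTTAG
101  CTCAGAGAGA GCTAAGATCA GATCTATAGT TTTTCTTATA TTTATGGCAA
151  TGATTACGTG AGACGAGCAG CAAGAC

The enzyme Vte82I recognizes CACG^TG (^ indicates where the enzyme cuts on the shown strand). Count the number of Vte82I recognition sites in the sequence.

2

CACGTG occurs starting at positions 14, 62.
Vte82I cuts at 2 sites.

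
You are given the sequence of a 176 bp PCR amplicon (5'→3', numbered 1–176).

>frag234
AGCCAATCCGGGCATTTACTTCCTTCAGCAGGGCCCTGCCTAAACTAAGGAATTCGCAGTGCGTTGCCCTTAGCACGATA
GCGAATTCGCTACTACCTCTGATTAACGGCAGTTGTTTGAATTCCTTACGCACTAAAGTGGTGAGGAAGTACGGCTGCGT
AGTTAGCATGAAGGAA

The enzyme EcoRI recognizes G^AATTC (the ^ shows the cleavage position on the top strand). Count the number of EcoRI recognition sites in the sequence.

GAATTC occurs starting at positions 50, 83, 119.
EcoRI cuts at 3 sites.

3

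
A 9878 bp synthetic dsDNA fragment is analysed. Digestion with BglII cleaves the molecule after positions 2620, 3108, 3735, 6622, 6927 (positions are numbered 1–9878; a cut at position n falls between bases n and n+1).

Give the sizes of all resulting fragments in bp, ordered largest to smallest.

2951, 2887, 2620, 627, 488, 305 bp

Linear molecule, 5 cuts → 6 fragments:
  2620 − 0 = 2620 bp
  3108 − 2620 = 488 bp
  3735 − 3108 = 627 bp
  6622 − 3735 = 2887 bp
  6927 − 6622 = 305 bp
  9878 − 6927 = 2951 bp
Sorted largest to smallest: 2951, 2887, 2620, 627, 488, 305 bp.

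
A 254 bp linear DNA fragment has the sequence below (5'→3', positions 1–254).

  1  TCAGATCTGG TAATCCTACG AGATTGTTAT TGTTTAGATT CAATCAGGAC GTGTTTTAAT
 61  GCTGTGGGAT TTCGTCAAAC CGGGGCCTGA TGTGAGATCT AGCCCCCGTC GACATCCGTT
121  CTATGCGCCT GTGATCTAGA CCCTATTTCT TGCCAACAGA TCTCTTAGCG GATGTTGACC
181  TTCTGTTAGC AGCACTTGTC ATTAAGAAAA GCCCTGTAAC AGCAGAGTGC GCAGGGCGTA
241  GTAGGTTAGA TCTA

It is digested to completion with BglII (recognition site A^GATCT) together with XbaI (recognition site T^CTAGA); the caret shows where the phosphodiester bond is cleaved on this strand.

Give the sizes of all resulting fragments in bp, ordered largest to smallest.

BglII sites (AGATCT) start at positions 3, 95, 158, 248.
BglII cuts after the first base of each site, so after positions 3, 95, 158, 248.
The XbaI site (TCTAGA) starts at position 135.
XbaI cuts after the first base of each site, so after position 135.
Combined cut positions: 3, 95, 135, 158, 248.
Linear molecule, 5 cuts → 6 fragments:
  1–3 → 3 bp
  4–95 → 92 bp
  96–135 → 40 bp
  136–158 → 23 bp
  159–248 → 90 bp
  249–254 → 6 bp
Sorted largest to smallest: 92, 90, 40, 23, 6, 3 bp.

92, 90, 40, 23, 6, 3 bp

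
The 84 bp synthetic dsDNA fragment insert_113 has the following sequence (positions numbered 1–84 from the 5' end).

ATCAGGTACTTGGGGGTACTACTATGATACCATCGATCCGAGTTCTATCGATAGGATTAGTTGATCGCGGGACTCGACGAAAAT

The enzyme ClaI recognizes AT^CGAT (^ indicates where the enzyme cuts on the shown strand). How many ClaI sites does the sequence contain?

2

ATCGAT occurs starting at positions 32, 47.
ClaI cuts at 2 sites.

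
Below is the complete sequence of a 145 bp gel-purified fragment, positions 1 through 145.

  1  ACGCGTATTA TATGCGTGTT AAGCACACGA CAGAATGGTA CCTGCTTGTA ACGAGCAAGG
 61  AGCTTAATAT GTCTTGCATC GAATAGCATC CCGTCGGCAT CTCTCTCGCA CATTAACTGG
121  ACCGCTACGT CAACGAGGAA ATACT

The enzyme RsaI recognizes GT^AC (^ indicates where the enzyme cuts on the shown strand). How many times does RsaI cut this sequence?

1

GTAC occurs starting at position 38.
RsaI cuts at 1 site.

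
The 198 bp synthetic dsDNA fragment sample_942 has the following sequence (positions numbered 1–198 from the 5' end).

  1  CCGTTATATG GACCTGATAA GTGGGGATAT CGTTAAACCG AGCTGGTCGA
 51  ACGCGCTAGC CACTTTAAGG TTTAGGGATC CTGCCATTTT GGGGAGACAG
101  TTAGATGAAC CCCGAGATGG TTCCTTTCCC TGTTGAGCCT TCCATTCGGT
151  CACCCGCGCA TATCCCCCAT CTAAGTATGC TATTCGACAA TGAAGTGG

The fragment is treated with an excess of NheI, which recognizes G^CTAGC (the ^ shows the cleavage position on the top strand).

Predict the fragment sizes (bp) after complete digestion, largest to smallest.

143, 55 bp

The NheI site (GCTAGC) starts at position 55.
NheI cuts after the first base of each site, so after position 55.
Linear molecule, 1 cut → 2 fragments:
  1–55 → 55 bp
  56–198 → 143 bp
Sorted largest to smallest: 143, 55 bp.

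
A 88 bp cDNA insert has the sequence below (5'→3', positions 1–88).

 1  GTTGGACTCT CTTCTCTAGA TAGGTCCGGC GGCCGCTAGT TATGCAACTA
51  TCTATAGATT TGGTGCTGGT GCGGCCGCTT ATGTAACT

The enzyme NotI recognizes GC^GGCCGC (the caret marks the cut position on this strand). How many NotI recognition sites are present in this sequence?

2

GCGGCCGC occurs starting at positions 29, 71.
NotI cuts at 2 sites.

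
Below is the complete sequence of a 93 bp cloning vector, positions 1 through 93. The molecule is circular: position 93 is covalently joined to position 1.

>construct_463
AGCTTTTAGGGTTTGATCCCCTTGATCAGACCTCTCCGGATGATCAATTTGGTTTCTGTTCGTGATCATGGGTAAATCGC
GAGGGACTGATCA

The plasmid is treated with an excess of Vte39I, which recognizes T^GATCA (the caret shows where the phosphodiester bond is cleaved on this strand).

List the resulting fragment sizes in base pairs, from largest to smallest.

Vte39I sites (TGATCA) start at positions 23, 41, 63, 88.
Vte39I cuts after the first base of each site, so after positions 23, 41, 63, 88.
Circular molecule, 4 cuts → 4 fragments:
  24–41 → 18 bp
  42–63 → 22 bp
  64–88 → 25 bp
  89–93 then 1–23 → 5 + 23 = 28 bp
Sorted largest to smallest: 28, 25, 22, 18 bp.

28, 25, 22, 18 bp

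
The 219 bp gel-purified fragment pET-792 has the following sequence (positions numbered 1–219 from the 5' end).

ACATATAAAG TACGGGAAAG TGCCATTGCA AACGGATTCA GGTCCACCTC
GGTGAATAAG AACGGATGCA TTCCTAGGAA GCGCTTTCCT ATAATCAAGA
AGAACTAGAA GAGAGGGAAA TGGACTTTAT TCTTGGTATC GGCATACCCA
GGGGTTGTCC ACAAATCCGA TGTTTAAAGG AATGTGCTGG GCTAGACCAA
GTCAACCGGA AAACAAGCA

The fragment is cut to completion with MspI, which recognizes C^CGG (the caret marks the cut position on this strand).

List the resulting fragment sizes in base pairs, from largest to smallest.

206, 13 bp

The MspI site (CCGG) starts at position 206.
MspI cuts after the first base of each site, so after position 206.
Linear molecule, 1 cut → 2 fragments:
  1–206 → 206 bp
  207–219 → 13 bp
Sorted largest to smallest: 206, 13 bp.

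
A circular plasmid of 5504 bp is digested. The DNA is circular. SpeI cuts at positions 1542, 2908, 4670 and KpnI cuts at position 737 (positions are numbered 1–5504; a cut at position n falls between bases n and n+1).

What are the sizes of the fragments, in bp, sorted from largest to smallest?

1762, 1571, 1366, 805 bp

Combined cut positions (sorted): 737, 1542, 2908, 4670.
Circular molecule, 4 cuts → 4 fragments:
  1542 − 737 = 805 bp
  2908 − 1542 = 1366 bp
  4670 − 2908 = 1762 bp
  wrap: 5504 − 4670 + 737 = 1571 bp
Sorted largest to smallest: 1762, 1571, 1366, 805 bp.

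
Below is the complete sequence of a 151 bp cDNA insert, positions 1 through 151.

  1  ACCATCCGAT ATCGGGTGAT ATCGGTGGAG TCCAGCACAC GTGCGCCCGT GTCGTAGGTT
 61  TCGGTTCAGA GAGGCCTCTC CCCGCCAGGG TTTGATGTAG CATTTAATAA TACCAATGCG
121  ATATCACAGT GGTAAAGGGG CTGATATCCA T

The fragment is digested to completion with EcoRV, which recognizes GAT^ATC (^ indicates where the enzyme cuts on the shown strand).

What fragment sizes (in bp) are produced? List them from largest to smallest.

EcoRV sites (GATATC) start at positions 8, 18, 120, 143.
EcoRV cuts after base 3 of each site, so after positions 10, 20, 122, 145.
Linear molecule, 4 cuts → 5 fragments:
  1–10 → 10 bp
  11–20 → 10 bp
  21–122 → 102 bp
  123–145 → 23 bp
  146–151 → 6 bp
Sorted largest to smallest: 102, 23, 10, 10, 6 bp.

102, 23, 10, 10, 6 bp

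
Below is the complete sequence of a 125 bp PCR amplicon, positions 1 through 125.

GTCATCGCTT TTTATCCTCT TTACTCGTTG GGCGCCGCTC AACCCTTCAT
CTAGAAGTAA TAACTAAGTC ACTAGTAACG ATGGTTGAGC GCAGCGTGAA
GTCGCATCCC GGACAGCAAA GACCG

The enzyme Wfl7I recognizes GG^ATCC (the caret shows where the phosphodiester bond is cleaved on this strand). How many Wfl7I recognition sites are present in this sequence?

No occurrence of GGATCC is present in the sequence.
Wfl7I does not cut: 0 sites.

0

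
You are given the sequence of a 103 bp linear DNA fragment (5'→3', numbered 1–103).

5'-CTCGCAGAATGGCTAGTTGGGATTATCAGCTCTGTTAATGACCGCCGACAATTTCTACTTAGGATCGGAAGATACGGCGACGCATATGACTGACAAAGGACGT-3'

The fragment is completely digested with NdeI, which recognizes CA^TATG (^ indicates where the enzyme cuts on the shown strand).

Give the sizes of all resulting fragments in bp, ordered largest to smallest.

The NdeI site (CATATG) starts at position 83.
NdeI cuts after base 2 of each site, so after position 84.
Linear molecule, 1 cut → 2 fragments:
  1–84 → 84 bp
  85–103 → 19 bp
Sorted largest to smallest: 84, 19 bp.

84, 19 bp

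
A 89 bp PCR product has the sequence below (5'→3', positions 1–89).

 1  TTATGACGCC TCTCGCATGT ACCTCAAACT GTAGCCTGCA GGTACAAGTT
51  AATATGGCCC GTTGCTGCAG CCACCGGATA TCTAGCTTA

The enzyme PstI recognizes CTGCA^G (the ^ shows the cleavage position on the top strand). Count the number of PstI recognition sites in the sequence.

CTGCAG occurs starting at positions 36, 65.
PstI cuts at 2 sites.

2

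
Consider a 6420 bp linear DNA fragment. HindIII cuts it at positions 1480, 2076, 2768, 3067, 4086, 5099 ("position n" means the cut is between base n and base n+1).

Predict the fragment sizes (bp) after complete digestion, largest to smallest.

1480, 1321, 1019, 1013, 692, 596, 299 bp

Linear molecule, 6 cuts → 7 fragments:
  1480 − 0 = 1480 bp
  2076 − 1480 = 596 bp
  2768 − 2076 = 692 bp
  3067 − 2768 = 299 bp
  4086 − 3067 = 1019 bp
  5099 − 4086 = 1013 bp
  6420 − 5099 = 1321 bp
Sorted largest to smallest: 1480, 1321, 1019, 1013, 692, 596, 299 bp.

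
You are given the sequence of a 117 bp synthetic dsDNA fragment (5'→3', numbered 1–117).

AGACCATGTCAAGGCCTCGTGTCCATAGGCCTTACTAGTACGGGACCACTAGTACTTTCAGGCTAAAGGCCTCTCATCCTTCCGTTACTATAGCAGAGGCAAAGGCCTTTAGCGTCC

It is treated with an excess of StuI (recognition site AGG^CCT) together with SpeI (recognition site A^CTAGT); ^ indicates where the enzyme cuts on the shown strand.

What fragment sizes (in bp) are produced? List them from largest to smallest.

StuI sites (AGGCCT) start at positions 12, 27, 67, 103.
StuI cuts after base 3 of each site, so after positions 14, 29, 69, 105.
SpeI sites (ACTAGT) start at positions 34, 48.
SpeI cuts after the first base of each site, so after positions 34, 48.
Combined cut positions: 14, 29, 34, 48, 69, 105.
Linear molecule, 6 cuts → 7 fragments:
  1–14 → 14 bp
  15–29 → 15 bp
  30–34 → 5 bp
  35–48 → 14 bp
  49–69 → 21 bp
  70–105 → 36 bp
  106–117 → 12 bp
Sorted largest to smallest: 36, 21, 15, 14, 14, 12, 5 bp.

36, 21, 15, 14, 14, 12, 5 bp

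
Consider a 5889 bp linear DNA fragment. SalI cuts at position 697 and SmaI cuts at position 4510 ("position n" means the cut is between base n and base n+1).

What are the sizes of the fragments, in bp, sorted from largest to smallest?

Combined cut positions (sorted): 697, 4510.
Linear molecule, 2 cuts → 3 fragments:
  697 − 0 = 697 bp
  4510 − 697 = 3813 bp
  5889 − 4510 = 1379 bp
Sorted largest to smallest: 3813, 1379, 697 bp.

3813, 1379, 697 bp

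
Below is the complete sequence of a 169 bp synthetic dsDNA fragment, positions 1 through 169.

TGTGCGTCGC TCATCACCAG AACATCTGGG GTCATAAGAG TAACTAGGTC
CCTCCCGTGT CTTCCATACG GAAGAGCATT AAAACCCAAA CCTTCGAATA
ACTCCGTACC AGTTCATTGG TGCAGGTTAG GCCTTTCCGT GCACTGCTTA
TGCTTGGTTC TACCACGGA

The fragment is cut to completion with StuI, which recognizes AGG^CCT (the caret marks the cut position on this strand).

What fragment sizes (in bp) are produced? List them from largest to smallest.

131, 38 bp

The StuI site (AGGCCT) starts at position 129.
StuI cuts after base 3 of each site, so after position 131.
Linear molecule, 1 cut → 2 fragments:
  1–131 → 131 bp
  132–169 → 38 bp
Sorted largest to smallest: 131, 38 bp.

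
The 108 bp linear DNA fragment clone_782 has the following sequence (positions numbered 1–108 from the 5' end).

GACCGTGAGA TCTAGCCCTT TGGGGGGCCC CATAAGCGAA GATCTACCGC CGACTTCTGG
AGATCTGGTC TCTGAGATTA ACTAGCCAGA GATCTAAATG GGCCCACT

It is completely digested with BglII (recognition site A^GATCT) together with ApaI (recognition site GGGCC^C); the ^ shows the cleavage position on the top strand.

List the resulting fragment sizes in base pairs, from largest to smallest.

29, 21, 21, 14, 11, 8, 4 bp

BglII sites (AGATCT) start at positions 8, 40, 61, 90.
BglII cuts after the first base of each site, so after positions 8, 40, 61, 90.
ApaI sites (GGGCCC) start at positions 25, 100.
ApaI cuts after base 5 of each site (before the last base), so after positions 29, 104.
Combined cut positions: 8, 29, 40, 61, 90, 104.
Linear molecule, 6 cuts → 7 fragments:
  1–8 → 8 bp
  9–29 → 21 bp
  30–40 → 11 bp
  41–61 → 21 bp
  62–90 → 29 bp
  91–104 → 14 bp
  105–108 → 4 bp
Sorted largest to smallest: 29, 21, 21, 14, 11, 8, 4 bp.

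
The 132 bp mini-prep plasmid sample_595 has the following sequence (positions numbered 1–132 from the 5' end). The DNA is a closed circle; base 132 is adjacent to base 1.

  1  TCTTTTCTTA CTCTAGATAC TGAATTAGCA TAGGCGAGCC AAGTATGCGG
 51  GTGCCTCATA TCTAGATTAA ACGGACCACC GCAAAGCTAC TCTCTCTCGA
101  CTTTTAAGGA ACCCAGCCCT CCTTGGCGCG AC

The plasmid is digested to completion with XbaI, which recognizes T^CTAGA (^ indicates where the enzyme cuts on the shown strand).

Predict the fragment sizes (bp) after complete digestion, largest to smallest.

XbaI sites (TCTAGA) start at positions 12, 61.
XbaI cuts after the first base of each site, so after positions 12, 61.
Circular molecule, 2 cuts → 2 fragments:
  13–61 → 49 bp
  62–132 then 1–12 → 71 + 12 = 83 bp
Sorted largest to smallest: 83, 49 bp.

83, 49 bp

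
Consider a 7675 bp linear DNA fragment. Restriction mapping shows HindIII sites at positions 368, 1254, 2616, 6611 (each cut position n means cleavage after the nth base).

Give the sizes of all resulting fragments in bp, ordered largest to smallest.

3995, 1362, 1064, 886, 368 bp

Linear molecule, 4 cuts → 5 fragments:
  368 − 0 = 368 bp
  1254 − 368 = 886 bp
  2616 − 1254 = 1362 bp
  6611 − 2616 = 3995 bp
  7675 − 6611 = 1064 bp
Sorted largest to smallest: 3995, 1362, 1064, 886, 368 bp.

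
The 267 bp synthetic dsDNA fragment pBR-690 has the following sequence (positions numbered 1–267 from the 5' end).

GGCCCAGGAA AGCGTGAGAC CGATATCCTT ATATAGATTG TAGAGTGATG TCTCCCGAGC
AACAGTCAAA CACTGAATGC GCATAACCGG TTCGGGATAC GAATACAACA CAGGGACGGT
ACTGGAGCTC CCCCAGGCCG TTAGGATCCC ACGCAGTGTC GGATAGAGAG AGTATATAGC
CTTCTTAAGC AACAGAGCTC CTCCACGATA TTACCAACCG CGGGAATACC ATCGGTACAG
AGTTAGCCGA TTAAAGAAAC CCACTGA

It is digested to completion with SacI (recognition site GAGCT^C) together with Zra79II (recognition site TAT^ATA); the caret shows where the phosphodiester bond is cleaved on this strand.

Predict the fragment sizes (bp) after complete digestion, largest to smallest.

SacI sites (GAGCTC) start at positions 125, 195.
SacI cuts after base 5 of each site (before the last base), so after positions 129, 199.
Zra79II sites (TATATA) start at positions 30, 173.
Zra79II cuts after base 3 of each site, so after positions 32, 175.
Combined cut positions: 32, 129, 175, 199.
Linear molecule, 4 cuts → 5 fragments:
  1–32 → 32 bp
  33–129 → 97 bp
  130–175 → 46 bp
  176–199 → 24 bp
  200–267 → 68 bp
Sorted largest to smallest: 97, 68, 46, 32, 24 bp.

97, 68, 46, 32, 24 bp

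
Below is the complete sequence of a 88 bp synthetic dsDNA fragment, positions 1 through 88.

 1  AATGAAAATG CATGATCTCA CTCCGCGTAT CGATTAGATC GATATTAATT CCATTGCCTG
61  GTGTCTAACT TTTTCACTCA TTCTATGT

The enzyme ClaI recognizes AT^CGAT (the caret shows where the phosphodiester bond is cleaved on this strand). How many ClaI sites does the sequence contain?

ATCGAT occurs starting at positions 29, 38.
ClaI cuts at 2 sites.

2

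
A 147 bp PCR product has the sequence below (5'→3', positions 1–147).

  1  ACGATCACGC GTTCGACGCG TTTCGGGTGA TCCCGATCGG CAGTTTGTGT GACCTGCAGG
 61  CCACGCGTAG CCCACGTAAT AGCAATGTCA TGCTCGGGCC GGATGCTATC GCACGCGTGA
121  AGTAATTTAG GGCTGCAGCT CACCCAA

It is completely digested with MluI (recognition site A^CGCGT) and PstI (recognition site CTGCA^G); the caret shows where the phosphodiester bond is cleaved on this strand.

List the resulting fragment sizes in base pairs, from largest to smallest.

50, 42, 24, 10, 9, 7, 5 bp

MluI sites (ACGCGT) start at positions 7, 16, 63, 113.
MluI cuts after the first base of each site, so after positions 7, 16, 63, 113.
PstI sites (CTGCAG) start at positions 54, 133.
PstI cuts after base 5 of each site (before the last base), so after positions 58, 137.
Combined cut positions: 7, 16, 58, 63, 113, 137.
Linear molecule, 6 cuts → 7 fragments:
  1–7 → 7 bp
  8–16 → 9 bp
  17–58 → 42 bp
  59–63 → 5 bp
  64–113 → 50 bp
  114–137 → 24 bp
  138–147 → 10 bp
Sorted largest to smallest: 50, 42, 24, 10, 9, 7, 5 bp.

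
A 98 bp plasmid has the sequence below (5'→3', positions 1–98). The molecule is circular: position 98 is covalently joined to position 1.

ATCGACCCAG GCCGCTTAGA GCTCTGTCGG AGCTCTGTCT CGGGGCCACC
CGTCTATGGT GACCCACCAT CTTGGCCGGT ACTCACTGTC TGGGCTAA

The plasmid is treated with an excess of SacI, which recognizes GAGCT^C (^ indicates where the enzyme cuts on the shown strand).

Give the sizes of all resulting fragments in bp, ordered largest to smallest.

87, 11 bp

SacI sites (GAGCTC) start at positions 19, 30.
SacI cuts after base 5 of each site (before the last base), so after positions 23, 34.
Circular molecule, 2 cuts → 2 fragments:
  24–34 → 11 bp
  35–98 then 1–23 → 64 + 23 = 87 bp
Sorted largest to smallest: 87, 11 bp.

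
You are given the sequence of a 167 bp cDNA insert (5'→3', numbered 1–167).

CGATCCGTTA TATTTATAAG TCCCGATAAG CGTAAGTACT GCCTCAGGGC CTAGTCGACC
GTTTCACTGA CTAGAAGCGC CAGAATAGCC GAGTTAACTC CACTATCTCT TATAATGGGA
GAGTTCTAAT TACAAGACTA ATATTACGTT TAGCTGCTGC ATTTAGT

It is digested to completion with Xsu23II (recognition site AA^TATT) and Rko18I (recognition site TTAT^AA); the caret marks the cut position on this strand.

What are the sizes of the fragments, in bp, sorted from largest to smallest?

96, 28, 26, 17 bp

The Xsu23II site (AATATT) starts at position 140.
Xsu23II cuts after base 2 of each site, so after position 141.
Rko18I sites (TTATAA) start at positions 14, 110.
Rko18I cuts after base 4 of each site, so after positions 17, 113.
Combined cut positions: 17, 113, 141.
Linear molecule, 3 cuts → 4 fragments:
  1–17 → 17 bp
  18–113 → 96 bp
  114–141 → 28 bp
  142–167 → 26 bp
Sorted largest to smallest: 96, 28, 26, 17 bp.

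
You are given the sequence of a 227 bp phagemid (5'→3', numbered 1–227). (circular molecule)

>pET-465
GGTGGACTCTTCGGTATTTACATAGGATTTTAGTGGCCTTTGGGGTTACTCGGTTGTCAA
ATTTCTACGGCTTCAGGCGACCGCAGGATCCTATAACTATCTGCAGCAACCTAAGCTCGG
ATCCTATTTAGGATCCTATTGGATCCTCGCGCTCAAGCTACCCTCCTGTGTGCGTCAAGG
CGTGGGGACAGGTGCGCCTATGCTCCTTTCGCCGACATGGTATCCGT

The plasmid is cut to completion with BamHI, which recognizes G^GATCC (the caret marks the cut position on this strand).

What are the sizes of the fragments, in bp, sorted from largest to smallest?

172, 33, 12, 10 bp

BamHI sites (GGATCC) start at positions 86, 119, 131, 141.
BamHI cuts after the first base of each site, so after positions 86, 119, 131, 141.
Circular molecule, 4 cuts → 4 fragments:
  87–119 → 33 bp
  120–131 → 12 bp
  132–141 → 10 bp
  142–227 then 1–86 → 86 + 86 = 172 bp
Sorted largest to smallest: 172, 33, 12, 10 bp.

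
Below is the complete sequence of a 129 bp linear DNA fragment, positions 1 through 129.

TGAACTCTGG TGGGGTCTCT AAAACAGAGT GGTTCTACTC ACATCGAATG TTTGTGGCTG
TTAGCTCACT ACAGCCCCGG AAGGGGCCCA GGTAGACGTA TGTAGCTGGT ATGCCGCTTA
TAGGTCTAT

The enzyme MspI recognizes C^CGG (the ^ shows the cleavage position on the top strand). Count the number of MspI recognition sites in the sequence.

CCGG occurs starting at position 77.
MspI cuts at 1 site.

1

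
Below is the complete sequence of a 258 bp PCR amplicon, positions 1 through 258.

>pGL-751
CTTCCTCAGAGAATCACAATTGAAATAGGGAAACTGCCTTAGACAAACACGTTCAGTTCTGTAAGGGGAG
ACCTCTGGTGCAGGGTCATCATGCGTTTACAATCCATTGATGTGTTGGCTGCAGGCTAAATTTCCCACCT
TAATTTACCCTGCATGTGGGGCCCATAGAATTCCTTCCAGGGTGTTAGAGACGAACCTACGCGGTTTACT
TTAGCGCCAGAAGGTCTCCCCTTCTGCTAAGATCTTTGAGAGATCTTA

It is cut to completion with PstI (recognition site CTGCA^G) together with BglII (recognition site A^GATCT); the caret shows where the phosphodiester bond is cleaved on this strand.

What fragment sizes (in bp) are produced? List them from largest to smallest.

The PstI site (CTGCAG) starts at position 119.
PstI cuts after base 5 of each site (before the last base), so after position 123.
BglII sites (AGATCT) start at positions 240, 251.
BglII cuts after the first base of each site, so after positions 240, 251.
Combined cut positions: 123, 240, 251.
Linear molecule, 3 cuts → 4 fragments:
  1–123 → 123 bp
  124–240 → 117 bp
  241–251 → 11 bp
  252–258 → 7 bp
Sorted largest to smallest: 123, 117, 11, 7 bp.

123, 117, 11, 7 bp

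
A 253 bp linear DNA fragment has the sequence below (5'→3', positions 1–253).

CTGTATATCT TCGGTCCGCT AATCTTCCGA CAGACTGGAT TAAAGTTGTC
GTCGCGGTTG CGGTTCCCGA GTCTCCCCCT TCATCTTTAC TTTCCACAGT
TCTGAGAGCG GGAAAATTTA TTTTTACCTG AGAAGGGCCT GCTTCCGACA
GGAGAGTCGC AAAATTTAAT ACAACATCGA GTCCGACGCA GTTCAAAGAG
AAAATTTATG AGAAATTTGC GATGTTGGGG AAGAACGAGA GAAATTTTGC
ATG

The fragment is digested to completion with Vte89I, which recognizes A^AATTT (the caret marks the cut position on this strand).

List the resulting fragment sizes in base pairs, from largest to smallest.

Vte89I sites (AAATTT) start at positions 114, 162, 202, 213, 242.
Vte89I cuts after the first base of each site, so after positions 114, 162, 202, 213, 242.
Linear molecule, 5 cuts → 6 fragments:
  1–114 → 114 bp
  115–162 → 48 bp
  163–202 → 40 bp
  203–213 → 11 bp
  214–242 → 29 bp
  243–253 → 11 bp
Sorted largest to smallest: 114, 48, 40, 29, 11, 11 bp.

114, 48, 40, 29, 11, 11 bp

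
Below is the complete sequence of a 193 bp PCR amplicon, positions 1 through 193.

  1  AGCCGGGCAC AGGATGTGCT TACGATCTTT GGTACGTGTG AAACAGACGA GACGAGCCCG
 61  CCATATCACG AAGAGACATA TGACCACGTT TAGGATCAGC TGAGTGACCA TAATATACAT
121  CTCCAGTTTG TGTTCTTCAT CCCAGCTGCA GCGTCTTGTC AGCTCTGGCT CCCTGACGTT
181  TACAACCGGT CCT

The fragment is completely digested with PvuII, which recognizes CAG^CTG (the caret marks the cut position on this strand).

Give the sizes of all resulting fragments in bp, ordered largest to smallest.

99, 48, 46 bp

PvuII sites (CAGCTG) start at positions 97, 143.
PvuII cuts after base 3 of each site, so after positions 99, 145.
Linear molecule, 2 cuts → 3 fragments:
  1–99 → 99 bp
  100–145 → 46 bp
  146–193 → 48 bp
Sorted largest to smallest: 99, 48, 46 bp.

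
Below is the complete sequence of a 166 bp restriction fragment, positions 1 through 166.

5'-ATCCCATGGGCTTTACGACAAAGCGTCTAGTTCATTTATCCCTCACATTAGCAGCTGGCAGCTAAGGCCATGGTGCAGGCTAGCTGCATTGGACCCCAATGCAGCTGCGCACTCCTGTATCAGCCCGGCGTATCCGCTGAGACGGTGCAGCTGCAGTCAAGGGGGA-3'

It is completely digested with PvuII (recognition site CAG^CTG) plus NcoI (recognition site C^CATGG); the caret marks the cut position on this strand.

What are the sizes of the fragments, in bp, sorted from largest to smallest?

PvuII sites (CAGCTG) start at positions 52, 102, 148.
PvuII cuts after base 3 of each site, so after positions 54, 104, 150.
NcoI sites (CCATGG) start at positions 4, 68.
NcoI cuts after the first base of each site, so after positions 4, 68.
Combined cut positions: 4, 54, 68, 104, 150.
Linear molecule, 5 cuts → 6 fragments:
  1–4 → 4 bp
  5–54 → 50 bp
  55–68 → 14 bp
  69–104 → 36 bp
  105–150 → 46 bp
  151–166 → 16 bp
Sorted largest to smallest: 50, 46, 36, 16, 14, 4 bp.

50, 46, 36, 16, 14, 4 bp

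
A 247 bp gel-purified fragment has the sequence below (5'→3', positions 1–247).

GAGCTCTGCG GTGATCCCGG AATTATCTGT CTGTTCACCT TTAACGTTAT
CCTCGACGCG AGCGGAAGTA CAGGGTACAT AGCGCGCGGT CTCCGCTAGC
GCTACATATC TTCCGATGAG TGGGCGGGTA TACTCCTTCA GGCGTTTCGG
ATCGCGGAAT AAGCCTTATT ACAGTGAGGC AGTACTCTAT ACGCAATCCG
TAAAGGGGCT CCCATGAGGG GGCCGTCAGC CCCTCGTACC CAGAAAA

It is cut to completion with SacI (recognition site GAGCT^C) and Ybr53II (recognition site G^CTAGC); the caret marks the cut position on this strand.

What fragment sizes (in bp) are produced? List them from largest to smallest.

152, 90, 5 bp

The SacI site (GAGCTC) starts at position 1.
SacI cuts after base 5 of each site (before the last base), so after position 5.
The Ybr53II site (GCTAGC) starts at position 95.
Ybr53II cuts after the first base of each site, so after position 95.
Combined cut positions: 5, 95.
Linear molecule, 2 cuts → 3 fragments:
  1–5 → 5 bp
  6–95 → 90 bp
  96–247 → 152 bp
Sorted largest to smallest: 152, 90, 5 bp.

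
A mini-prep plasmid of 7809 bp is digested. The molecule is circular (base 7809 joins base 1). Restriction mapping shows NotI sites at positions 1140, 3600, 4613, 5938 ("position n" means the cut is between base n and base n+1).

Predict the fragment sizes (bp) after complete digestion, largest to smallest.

Circular molecule, 4 cuts → 4 fragments:
  3600 − 1140 = 2460 bp
  4613 − 3600 = 1013 bp
  5938 − 4613 = 1325 bp
  wrap: 7809 − 5938 + 1140 = 3011 bp
Sorted largest to smallest: 3011, 2460, 1325, 1013 bp.

3011, 2460, 1325, 1013 bp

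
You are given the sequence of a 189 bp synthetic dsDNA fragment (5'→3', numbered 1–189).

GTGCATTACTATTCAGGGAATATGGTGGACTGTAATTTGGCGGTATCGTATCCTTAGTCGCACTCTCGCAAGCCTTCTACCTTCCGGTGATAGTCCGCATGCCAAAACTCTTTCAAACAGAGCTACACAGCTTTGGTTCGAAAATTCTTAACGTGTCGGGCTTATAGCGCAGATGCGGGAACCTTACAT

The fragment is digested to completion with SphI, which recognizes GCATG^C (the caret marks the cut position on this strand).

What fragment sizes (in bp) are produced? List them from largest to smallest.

101, 88 bp

The SphI site (GCATGC) starts at position 97.
SphI cuts after base 5 of each site (before the last base), so after position 101.
Linear molecule, 1 cut → 2 fragments:
  1–101 → 101 bp
  102–189 → 88 bp
Sorted largest to smallest: 101, 88 bp.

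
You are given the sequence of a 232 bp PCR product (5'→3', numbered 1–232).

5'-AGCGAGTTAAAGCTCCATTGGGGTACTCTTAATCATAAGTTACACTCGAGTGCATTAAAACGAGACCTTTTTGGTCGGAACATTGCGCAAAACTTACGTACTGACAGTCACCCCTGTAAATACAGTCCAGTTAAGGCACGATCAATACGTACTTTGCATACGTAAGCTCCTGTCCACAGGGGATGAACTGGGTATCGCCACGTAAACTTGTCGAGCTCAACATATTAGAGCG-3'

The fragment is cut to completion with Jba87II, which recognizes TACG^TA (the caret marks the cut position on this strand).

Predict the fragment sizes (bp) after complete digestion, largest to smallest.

Jba87II sites (TACGTA) start at positions 95, 146, 159.
Jba87II cuts after base 4 of each site, so after positions 98, 149, 162.
Linear molecule, 3 cuts → 4 fragments:
  1–98 → 98 bp
  99–149 → 51 bp
  150–162 → 13 bp
  163–232 → 70 bp
Sorted largest to smallest: 98, 70, 51, 13 bp.

98, 70, 51, 13 bp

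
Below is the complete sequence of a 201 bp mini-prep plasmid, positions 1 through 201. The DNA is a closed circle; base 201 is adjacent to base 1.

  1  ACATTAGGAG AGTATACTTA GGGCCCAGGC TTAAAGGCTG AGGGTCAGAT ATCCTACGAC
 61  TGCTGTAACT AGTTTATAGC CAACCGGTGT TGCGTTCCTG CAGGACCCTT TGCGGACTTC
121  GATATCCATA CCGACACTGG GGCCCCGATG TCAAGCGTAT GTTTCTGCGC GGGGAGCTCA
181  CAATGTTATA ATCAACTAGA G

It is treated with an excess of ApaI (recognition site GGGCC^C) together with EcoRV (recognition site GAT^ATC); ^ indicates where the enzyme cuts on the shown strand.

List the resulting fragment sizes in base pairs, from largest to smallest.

ApaI sites (GGGCCC) start at positions 21, 140.
ApaI cuts after base 5 of each site (before the last base), so after positions 25, 144.
EcoRV sites (GATATC) start at positions 48, 121.
EcoRV cuts after base 3 of each site, so after positions 50, 123.
Combined cut positions: 25, 50, 123, 144.
Circular molecule, 4 cuts → 4 fragments:
  26–50 → 25 bp
  51–123 → 73 bp
  124–144 → 21 bp
  145–201 then 1–25 → 57 + 25 = 82 bp
Sorted largest to smallest: 82, 73, 25, 21 bp.

82, 73, 25, 21 bp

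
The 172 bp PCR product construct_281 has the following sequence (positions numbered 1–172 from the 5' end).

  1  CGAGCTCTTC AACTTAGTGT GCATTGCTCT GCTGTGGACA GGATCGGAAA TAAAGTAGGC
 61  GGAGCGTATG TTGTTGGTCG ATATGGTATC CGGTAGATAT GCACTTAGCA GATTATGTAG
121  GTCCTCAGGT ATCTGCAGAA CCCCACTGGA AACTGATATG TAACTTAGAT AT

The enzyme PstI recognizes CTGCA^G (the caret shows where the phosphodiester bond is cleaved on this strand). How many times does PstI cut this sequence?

CTGCAG occurs starting at position 133.
PstI cuts at 1 site.

1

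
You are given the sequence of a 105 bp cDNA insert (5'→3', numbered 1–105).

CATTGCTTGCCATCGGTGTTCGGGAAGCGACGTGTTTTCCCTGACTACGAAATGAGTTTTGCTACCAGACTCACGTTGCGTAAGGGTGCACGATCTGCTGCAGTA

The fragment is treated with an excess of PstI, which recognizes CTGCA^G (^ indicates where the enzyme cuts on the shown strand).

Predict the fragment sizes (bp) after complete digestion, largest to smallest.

The PstI site (CTGCAG) starts at position 98.
PstI cuts after base 5 of each site (before the last base), so after position 102.
Linear molecule, 1 cut → 2 fragments:
  1–102 → 102 bp
  103–105 → 3 bp
Sorted largest to smallest: 102, 3 bp.

102, 3 bp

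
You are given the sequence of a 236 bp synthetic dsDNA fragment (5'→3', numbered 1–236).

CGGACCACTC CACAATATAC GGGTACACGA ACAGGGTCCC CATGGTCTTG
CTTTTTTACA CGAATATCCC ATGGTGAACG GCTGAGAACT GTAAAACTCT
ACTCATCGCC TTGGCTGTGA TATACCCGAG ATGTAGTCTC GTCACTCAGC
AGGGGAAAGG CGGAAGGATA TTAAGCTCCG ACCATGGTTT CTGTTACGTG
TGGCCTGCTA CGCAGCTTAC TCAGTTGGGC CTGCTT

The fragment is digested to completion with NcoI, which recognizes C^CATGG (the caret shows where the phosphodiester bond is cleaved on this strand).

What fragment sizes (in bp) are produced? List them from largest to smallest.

NcoI sites (CCATGG) start at positions 40, 69, 182.
NcoI cuts after the first base of each site, so after positions 40, 69, 182.
Linear molecule, 3 cuts → 4 fragments:
  1–40 → 40 bp
  41–69 → 29 bp
  70–182 → 113 bp
  183–236 → 54 bp
Sorted largest to smallest: 113, 54, 40, 29 bp.

113, 54, 40, 29 bp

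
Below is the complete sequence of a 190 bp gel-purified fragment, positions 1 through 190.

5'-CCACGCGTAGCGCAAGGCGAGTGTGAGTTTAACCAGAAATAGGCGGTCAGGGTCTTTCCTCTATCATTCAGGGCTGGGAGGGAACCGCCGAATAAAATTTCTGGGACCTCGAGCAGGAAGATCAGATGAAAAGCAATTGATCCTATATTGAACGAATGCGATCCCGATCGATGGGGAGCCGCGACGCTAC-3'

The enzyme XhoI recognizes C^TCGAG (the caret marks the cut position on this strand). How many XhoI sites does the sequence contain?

CTCGAG occurs starting at position 108.
XhoI cuts at 1 site.

1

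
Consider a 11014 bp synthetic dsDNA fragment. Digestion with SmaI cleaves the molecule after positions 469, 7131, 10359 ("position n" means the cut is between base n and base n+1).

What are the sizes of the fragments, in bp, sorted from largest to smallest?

6662, 3228, 655, 469 bp

Linear molecule, 3 cuts → 4 fragments:
  469 − 0 = 469 bp
  7131 − 469 = 6662 bp
  10359 − 7131 = 3228 bp
  11014 − 10359 = 655 bp
Sorted largest to smallest: 6662, 3228, 655, 469 bp.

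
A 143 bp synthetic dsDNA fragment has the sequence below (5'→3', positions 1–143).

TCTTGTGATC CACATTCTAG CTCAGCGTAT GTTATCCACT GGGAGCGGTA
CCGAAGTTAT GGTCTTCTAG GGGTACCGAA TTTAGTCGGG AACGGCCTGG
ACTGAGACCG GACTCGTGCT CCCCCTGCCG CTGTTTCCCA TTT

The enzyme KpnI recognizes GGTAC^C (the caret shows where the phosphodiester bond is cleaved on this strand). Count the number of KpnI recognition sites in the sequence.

2

GGTACC occurs starting at positions 47, 72.
KpnI cuts at 2 sites.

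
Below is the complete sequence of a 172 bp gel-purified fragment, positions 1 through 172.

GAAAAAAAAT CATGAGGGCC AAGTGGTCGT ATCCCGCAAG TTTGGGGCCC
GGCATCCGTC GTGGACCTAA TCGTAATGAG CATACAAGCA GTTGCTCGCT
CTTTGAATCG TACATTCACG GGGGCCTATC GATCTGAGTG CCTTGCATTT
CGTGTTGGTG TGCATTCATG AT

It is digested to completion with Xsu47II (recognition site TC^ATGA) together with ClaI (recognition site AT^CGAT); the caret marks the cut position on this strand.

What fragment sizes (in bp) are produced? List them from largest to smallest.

118, 38, 11, 5 bp

Xsu47II sites (TCATGA) start at positions 10, 166.
Xsu47II cuts after base 2 of each site, so after positions 11, 167.
The ClaI site (ATCGAT) starts at position 128.
ClaI cuts after base 2 of each site, so after position 129.
Combined cut positions: 11, 129, 167.
Linear molecule, 3 cuts → 4 fragments:
  1–11 → 11 bp
  12–129 → 118 bp
  130–167 → 38 bp
  168–172 → 5 bp
Sorted largest to smallest: 118, 38, 11, 5 bp.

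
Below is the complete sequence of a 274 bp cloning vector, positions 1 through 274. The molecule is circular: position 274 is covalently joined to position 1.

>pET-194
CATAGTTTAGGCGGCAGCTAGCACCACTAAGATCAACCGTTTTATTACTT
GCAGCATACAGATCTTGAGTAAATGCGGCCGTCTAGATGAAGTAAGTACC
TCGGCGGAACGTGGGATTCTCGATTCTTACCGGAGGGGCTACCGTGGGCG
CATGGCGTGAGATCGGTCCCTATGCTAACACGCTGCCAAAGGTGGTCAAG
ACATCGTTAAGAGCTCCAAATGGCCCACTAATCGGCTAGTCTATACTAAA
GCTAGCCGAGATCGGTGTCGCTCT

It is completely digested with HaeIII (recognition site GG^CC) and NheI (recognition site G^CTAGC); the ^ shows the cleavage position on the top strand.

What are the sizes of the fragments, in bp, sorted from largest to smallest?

HaeIII sites (GGCC) start at positions 77, 222.
HaeIII cuts after base 2 of each site, so after positions 78, 223.
NheI sites (GCTAGC) start at positions 17, 251.
NheI cuts after the first base of each site, so after positions 17, 251.
Combined cut positions: 17, 78, 223, 251.
Circular molecule, 4 cuts → 4 fragments:
  18–78 → 61 bp
  79–223 → 145 bp
  224–251 → 28 bp
  252–274 then 1–17 → 23 + 17 = 40 bp
Sorted largest to smallest: 145, 61, 40, 28 bp.

145, 61, 40, 28 bp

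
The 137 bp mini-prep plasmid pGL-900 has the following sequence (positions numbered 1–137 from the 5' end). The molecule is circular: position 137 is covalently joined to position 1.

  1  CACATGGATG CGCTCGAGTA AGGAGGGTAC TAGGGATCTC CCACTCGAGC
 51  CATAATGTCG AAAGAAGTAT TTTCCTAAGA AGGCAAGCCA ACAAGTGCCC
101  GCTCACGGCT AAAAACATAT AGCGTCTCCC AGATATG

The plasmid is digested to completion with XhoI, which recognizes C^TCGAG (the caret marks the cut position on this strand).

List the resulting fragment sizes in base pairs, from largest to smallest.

106, 31 bp

XhoI sites (CTCGAG) start at positions 13, 44.
XhoI cuts after the first base of each site, so after positions 13, 44.
Circular molecule, 2 cuts → 2 fragments:
  14–44 → 31 bp
  45–137 then 1–13 → 93 + 13 = 106 bp
Sorted largest to smallest: 106, 31 bp.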